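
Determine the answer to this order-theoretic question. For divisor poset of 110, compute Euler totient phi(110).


phi(n) = n * prod_{p|n} (1 - 1/p).
Prime divisors of 110: [2, 5, 11]
phi(110) = 110 * (1 - 1/2) * (1 - 1/5) * (1 - 1/11)
phi(110) = 40


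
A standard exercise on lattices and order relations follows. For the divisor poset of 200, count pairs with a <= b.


The order relation is {(a,b) : a <= b}, reflexive so it includes (a,a).
Examples: (1,1), (1,10), (1,100), (1,2), (1,20), ...
Total ordered pairs: 60


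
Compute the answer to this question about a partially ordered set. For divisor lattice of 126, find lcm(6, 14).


In a divisor lattice, join = lcm (least common multiple).
Compute lcm iteratively: start with first element, then lcm(current, next).
Elements: [6, 14]
lcm(6,14) = 42
Final lcm = 42


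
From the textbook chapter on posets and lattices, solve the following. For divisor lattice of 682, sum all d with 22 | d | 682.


Interval [22,682] in divisors of 682: [22, 682]
Sum = 704


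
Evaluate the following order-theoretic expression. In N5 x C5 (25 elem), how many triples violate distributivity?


Distributive law: a ^ (b v c) = (a ^ b) v (a ^ c).
Check all 25^3 = 15625 ordered triples (a,b,c).
  e.g. a=(b,0), b=(a,0), c=(c,0): lhs=(b,0) != rhs=(a,0)
  e.g. a=(b,0), b=(a,0), c=(c,1): lhs=(b,0) != rhs=(a,0)
Total violating triples: 250


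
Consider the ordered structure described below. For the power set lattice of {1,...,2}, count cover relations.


A cover relation a -< b holds when a < b with no c strictly between.
Cover relations:
  {} -< {1}
  {} -< {2}
  {1} -< {1,2}
  {2} -< {1,2}
Total: 4


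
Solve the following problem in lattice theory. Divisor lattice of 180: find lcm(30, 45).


In a divisor lattice, join = lcm (least common multiple).
gcd(30,45) = 15
lcm(30,45) = 30*45/gcd = 1350/15 = 90


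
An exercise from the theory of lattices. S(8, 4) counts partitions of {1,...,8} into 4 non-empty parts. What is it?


S(n,k) = k*S(n-1,k) + S(n-1,k-1).
S(7,4) = 350, S(7,3) = 301
S(8,4) = 4*350 + 301 = 1400 + 301
S(8,4) = 1701


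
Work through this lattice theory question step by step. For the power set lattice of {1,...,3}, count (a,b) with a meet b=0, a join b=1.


Complement pair (a,b): a meet b = bottom, a join b = top.
Here: A intersect B = {} and A union B = {1,...,3}.
Pairs found: ({},{1,2,3}), ({1},{2,3}), ({2},{1,3}), ({3},{1,2}), ... (4 more)
Total ordered pairs: 8


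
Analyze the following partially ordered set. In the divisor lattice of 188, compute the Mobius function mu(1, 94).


In a divisor lattice, mu(a,b) = mu(b/a) where mu is the classical Mobius function.
b/a = 94/1 = 94
Prime factorization of 94: primes [2, 47]
94 is squarefree with 2 prime factor(s), so mu(94) = (-1)^2 = 1


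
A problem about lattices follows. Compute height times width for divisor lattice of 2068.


Height = length of longest chain minus 1; width = size of largest antichain.
A maximum chain: 1 | 47 | 517 | 1034 | 2068  (height 4).
A maximum antichain: {4, 22, 94, 517}  (width 4).
Product = 4 * 4 = 16


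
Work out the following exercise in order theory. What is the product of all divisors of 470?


Divisors of 470: [1, 2, 5, 10, 47, 94, 235, 470]
Product = n^(d(n)/2) = 470^(8/2)
Product = 48796810000


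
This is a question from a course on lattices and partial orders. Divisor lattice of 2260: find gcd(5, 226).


In a divisor lattice, meet = gcd (greatest common divisor).
By Euclidean algorithm or factoring: gcd(5,226) = 1


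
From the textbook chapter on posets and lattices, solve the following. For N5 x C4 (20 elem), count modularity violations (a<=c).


Modular law: if a <= c then a v (b ^ c) = (a v b) ^ c.
Check all triples (a,b,c) with a <= c among 20 elements.
  e.g. a=(a,0), b=(c,0), c=(b,0): lhs=(a,0) != rhs=(b,0)
  e.g. a=(a,0), b=(c,1), c=(b,0): lhs=(a,0) != rhs=(b,0)
Total violating triples: 40


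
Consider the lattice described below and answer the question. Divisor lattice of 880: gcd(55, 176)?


Meet=gcd.
gcd(55,176)=11


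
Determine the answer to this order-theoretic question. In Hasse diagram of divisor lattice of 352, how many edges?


A cover relation a -< b holds when a < b with no c strictly between.
Cover relations:
  1 -< 2
  1 -< 11
  2 -< 4
  2 -< 22
  4 -< 8
  4 -< 44
  8 -< 16
  8 -< 88
  ...8 more
Total: 16


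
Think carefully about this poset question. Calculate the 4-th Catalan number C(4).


C(n) = C(2n, n) / (n+1).
C(8, 4) = 70
C(4) = 70 / 5 = 14


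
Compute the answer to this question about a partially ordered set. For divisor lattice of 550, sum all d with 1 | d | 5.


Interval [1,5] in divisors of 550: [1, 5]
Sum = 6


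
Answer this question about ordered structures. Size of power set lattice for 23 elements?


Power set = 2^n.
2^23 = 8388608


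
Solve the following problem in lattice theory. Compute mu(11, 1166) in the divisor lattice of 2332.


In a divisor lattice, mu(a,b) = mu(b/a) where mu is the classical Mobius function.
b/a = 1166/11 = 106
Prime factorization of 106: primes [2, 53]
106 is squarefree with 2 prime factor(s), so mu(106) = (-1)^2 = 1


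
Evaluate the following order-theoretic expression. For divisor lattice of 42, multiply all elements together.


Divisors of 42: [1, 2, 3, 6, 7, 14, 21, 42]
Product = n^(d(n)/2) = 42^(8/2)
Product = 3111696


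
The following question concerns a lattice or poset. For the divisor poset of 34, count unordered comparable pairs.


A comparable pair {a,b} has a < b or b < a in the order.
Count unordered pairs where one element is strictly below the other.
Examples: {1,2}, {1,17}, {1,34}, {2,34}, ...
Total comparable pairs: 5


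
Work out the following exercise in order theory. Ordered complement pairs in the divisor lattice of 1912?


Complement pair (a,b): a meet b = bottom, a join b = top.
Here: gcd(a,b)=1 and lcm(a,b)=1912, i.e. a*b=1912 with a,b coprime.
Pairs found: (1,1912), (8,239), (239,8), (1912,1)
Total ordered pairs: 4


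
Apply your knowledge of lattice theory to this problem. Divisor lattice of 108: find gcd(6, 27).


In a divisor lattice, meet = gcd (greatest common divisor).
By Euclidean algorithm or factoring: gcd(6,27) = 3


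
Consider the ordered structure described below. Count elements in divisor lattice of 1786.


Divisors of 1786: [1, 2, 19, 38, 47, 94, 893, 1786]
Count: 8


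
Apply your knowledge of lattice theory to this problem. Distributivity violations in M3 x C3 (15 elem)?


Distributive law: a ^ (b v c) = (a ^ b) v (a ^ c).
Check all 15^3 = 3375 ordered triples (a,b,c).
  e.g. a=(a1,0), b=(a2,0), c=(a3,0): lhs=(a1,0) != rhs=(0,0)
  e.g. a=(a1,0), b=(a2,0), c=(a3,1): lhs=(a1,0) != rhs=(0,0)
Total violating triples: 162


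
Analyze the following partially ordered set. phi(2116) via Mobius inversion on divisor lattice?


phi(n) = n * prod_{p|n} (1 - 1/p).
Prime divisors of 2116: [2, 23]
phi(2116) = 2116 * (1 - 1/2) * (1 - 1/23)
phi(2116) = 1012


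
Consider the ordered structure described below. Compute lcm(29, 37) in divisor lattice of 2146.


In a divisor lattice, join = lcm (least common multiple).
gcd(29,37) = 1
lcm(29,37) = 29*37/gcd = 1073/1 = 1073


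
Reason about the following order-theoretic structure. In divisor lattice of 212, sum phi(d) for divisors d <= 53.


Divisors of 212 up to 53: [1, 2, 4, 53]
phi values: [1, 1, 2, 52]
Sum = 56


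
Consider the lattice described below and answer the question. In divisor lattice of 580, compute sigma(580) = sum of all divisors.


sigma(n) = sum of divisors.
Divisors of 580: [1, 2, 4, 5, 10, 20, 29, 58, 116, 145, 290, 580]
Sum = 1260


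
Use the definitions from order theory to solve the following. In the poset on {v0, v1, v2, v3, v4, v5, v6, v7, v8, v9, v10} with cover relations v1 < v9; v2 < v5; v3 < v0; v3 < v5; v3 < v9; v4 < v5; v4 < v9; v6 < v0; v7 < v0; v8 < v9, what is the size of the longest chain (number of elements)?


A chain is a totally ordered subset; we count the number of elements in a maximum chain.
Compute, for each element x, the size of the longest chain ending at x:
  v1: 1
  v2: 1
  v3: 1
  v4: 1
  v6: 1
  v7: 1
  ...
A maximum chain: v3 < v0
Number of elements in the longest chain: 2


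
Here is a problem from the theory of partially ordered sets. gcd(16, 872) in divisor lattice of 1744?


Meet=gcd.
gcd(16,872)=8


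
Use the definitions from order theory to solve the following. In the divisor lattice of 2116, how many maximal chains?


A maximal chain goes from the minimum element to a maximal element via cover relations.
Counting all min-to-max paths in the cover graph.
Total maximal chains: 6


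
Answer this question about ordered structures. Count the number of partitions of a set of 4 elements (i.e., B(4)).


B(n) = number of set partitions of an n-element set.
B(n) satisfies the recurrence: B(n+1) = sum_k C(n,k)*B(k).
B(4) = 15


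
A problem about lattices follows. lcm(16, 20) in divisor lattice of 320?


Join=lcm.
gcd(16,20)=4
lcm=80


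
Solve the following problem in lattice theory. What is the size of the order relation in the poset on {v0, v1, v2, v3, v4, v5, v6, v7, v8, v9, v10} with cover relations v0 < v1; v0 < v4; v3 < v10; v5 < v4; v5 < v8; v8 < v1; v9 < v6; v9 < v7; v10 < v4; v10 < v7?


The order relation is {(a,b) : a <= b}, reflexive so it includes (a,a).
Examples: (v0,v0), (v0,v1), (v0,v4), (v1,v1), (v10,v10), ...
Total ordered pairs: 24


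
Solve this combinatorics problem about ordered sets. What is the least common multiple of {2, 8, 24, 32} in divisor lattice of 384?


In a divisor lattice, join = lcm (least common multiple).
Compute lcm iteratively: start with first element, then lcm(current, next).
Elements: [2, 8, 24, 32]
lcm(2,8) = 8
lcm(8,24) = 24
lcm(24,32) = 96
Final lcm = 96


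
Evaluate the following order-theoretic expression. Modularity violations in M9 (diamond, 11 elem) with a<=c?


Modular law: if a <= c then a v (b ^ c) = (a v b) ^ c.
Check all triples (a,b,c) with a <= c among 11 elements.
This lattice is modular (diamonds M_m and their chain-products are modular).
Total violating triples: 0


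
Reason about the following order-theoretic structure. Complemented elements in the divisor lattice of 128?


An element a is complemented if some b has a meet b = bottom, a join b = top.
a is complemented iff gcd(a, n/a)=1, i.e. a is a unitary divisor of 128.
Complemented elements: 1, 128
Count: 2


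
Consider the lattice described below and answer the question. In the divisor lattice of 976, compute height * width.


Height = length of longest chain minus 1; width = size of largest antichain.
A maximum chain: 1 | 61 | 122 | 244 | 488 | 976  (height 5).
A maximum antichain: {2, 61}  (width 2).
Product = 5 * 2 = 10


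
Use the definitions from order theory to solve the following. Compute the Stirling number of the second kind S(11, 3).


S(n,k) = k*S(n-1,k) + S(n-1,k-1).
S(10,3) = 9330, S(10,2) = 511
S(11,3) = 3*9330 + 511 = 27990 + 511
S(11,3) = 28501


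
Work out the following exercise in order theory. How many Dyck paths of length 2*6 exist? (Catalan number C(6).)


C(n) = C(2n, n) / (n+1).
C(12, 6) = 924
C(6) = 924 / 7 = 132


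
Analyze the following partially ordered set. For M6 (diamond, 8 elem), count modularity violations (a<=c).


Modular law: if a <= c then a v (b ^ c) = (a v b) ^ c.
Check all triples (a,b,c) with a <= c among 8 elements.
This lattice is modular (diamonds M_m and their chain-products are modular).
Total violating triples: 0


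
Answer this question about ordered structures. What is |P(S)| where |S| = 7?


Power set = 2^n.
2^7 = 128


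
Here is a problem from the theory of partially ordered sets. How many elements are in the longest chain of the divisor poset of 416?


A chain is a totally ordered subset; we count the number of elements in a maximum chain.
Compute, for each element x, the size of the longest chain ending at x:
  1: 1
  2: 2
  13: 2
  4: 3
  8: 4
  26: 3
  ...
A maximum chain: 1 < 2 < 4 < 8 < 16 < 32 < 416
Number of elements in the longest chain: 7


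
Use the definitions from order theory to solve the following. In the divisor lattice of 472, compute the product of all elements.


Divisors of 472: [1, 2, 4, 8, 59, 118, 236, 472]
Product = n^(d(n)/2) = 472^(8/2)
Product = 49632710656


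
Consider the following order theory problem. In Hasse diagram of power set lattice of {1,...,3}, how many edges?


A cover relation a -< b holds when a < b with no c strictly between.
Cover relations:
  {} -< {1}
  {} -< {2}
  {} -< {3}
  {1} -< {1,2}
  {1} -< {1,3}
  {2} -< {1,2}
  {2} -< {2,3}
  {3} -< {1,3}
  ...4 more
Total: 12


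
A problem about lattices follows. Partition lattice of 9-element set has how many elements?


B(n) = number of set partitions of an n-element set.
B(n) satisfies the recurrence: B(n+1) = sum_k C(n,k)*B(k).
B(9) = 21147


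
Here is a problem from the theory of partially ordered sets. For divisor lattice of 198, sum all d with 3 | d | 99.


Interval [3,99] in divisors of 198: [3, 9, 33, 99]
Sum = 144


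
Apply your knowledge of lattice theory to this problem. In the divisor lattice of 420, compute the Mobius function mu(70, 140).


In a divisor lattice, mu(a,b) = mu(b/a) where mu is the classical Mobius function.
b/a = 140/70 = 2
Prime factorization of 2: primes [2]
2 is squarefree with 1 prime factor(s), so mu(2) = (-1)^1 = -1


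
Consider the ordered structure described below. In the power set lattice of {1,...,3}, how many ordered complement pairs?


Complement pair (a,b): a meet b = bottom, a join b = top.
Here: A intersect B = {} and A union B = {1,...,3}.
Pairs found: ({},{1,2,3}), ({1},{2,3}), ({2},{1,3}), ({3},{1,2}), ... (4 more)
Total ordered pairs: 8


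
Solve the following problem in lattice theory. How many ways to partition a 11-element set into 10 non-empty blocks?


S(n,k) = k*S(n-1,k) + S(n-1,k-1).
S(10,10) = 1, S(10,9) = 45
S(11,10) = 10*1 + 45 = 10 + 45
S(11,10) = 55


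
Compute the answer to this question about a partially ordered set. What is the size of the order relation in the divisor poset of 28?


The order relation is {(a,b) : a <= b}, reflexive so it includes (a,a).
Examples: (1,1), (1,14), (1,2), (1,28), (1,4), ...
Total ordered pairs: 18


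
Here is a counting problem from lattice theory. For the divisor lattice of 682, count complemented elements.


An element a is complemented if some b has a meet b = bottom, a join b = top.
a is complemented iff gcd(a, n/a)=1, i.e. a is a unitary divisor of 682.
Complemented elements: 1, 2, 11, 22, 31, 62, ... (2 more)
Count: 8


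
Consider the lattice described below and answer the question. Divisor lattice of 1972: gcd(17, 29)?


Meet=gcd.
gcd(17,29)=1


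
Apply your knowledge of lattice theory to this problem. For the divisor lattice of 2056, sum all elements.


sigma(n) = sum of divisors.
Divisors of 2056: [1, 2, 4, 8, 257, 514, 1028, 2056]
Sum = 3870


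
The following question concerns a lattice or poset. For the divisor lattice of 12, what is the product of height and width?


Height = length of longest chain minus 1; width = size of largest antichain.
A maximum chain: 1 | 3 | 6 | 12  (height 3).
A maximum antichain: {2, 3}  (width 2).
Product = 3 * 2 = 6


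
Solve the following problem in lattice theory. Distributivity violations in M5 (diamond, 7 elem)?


Distributive law: a ^ (b v c) = (a ^ b) v (a ^ c).
Check all 7^3 = 343 ordered triples (a,b,c).
  e.g. a=a1, b=a2, c=a3: lhs=a1 != rhs=0
  e.g. a=a1, b=a2, c=a4: lhs=a1 != rhs=0
Total violating triples: 60


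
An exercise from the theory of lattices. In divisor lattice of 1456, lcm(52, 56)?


Join=lcm.
gcd(52,56)=4
lcm=728


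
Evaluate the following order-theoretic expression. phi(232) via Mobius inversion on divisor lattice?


phi(n) = n * prod_{p|n} (1 - 1/p).
Prime divisors of 232: [2, 29]
phi(232) = 232 * (1 - 1/2) * (1 - 1/29)
phi(232) = 112


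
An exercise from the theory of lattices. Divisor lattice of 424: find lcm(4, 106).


In a divisor lattice, join = lcm (least common multiple).
gcd(4,106) = 2
lcm(4,106) = 4*106/gcd = 424/2 = 212


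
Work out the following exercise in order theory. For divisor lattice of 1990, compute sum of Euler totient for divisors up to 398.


Divisors of 1990 up to 398: [1, 2, 5, 10, 199, 398]
phi values: [1, 1, 4, 4, 198, 198]
Sum = 406


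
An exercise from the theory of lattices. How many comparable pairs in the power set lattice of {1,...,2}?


A comparable pair {a,b} has a < b or b < a in the order.
Count unordered pairs where one element is strictly below the other.
Examples: {{},{1}}, {{},{2}}, {{},{1,2}}, {{1},{1,2}}, ...
Total comparable pairs: 5


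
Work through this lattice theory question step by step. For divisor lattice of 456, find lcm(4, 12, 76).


In a divisor lattice, join = lcm (least common multiple).
Compute lcm iteratively: start with first element, then lcm(current, next).
Elements: [4, 12, 76]
lcm(4,12) = 12
lcm(12,76) = 228
Final lcm = 228


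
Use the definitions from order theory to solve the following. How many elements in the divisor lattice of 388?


Divisors of 388: [1, 2, 4, 97, 194, 388]
Count: 6


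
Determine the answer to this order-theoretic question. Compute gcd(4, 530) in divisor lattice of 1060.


In a divisor lattice, meet = gcd (greatest common divisor).
By Euclidean algorithm or factoring: gcd(4,530) = 2


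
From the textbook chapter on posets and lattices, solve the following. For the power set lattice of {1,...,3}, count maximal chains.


A maximal chain goes from the minimum element to a maximal element via cover relations.
Counting all min-to-max paths in the cover graph.
Total maximal chains: 6


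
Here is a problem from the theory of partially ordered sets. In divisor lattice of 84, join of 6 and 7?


In a divisor lattice, join = lcm (least common multiple).
gcd(6,7) = 1
lcm(6,7) = 6*7/gcd = 42/1 = 42


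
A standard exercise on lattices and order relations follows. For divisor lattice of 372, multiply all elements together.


Divisors of 372: [1, 2, 3, 4, 6, 12, 31, 62, 93, 124, 186, 372]
Product = n^(d(n)/2) = 372^(12/2)
Product = 2650071791407104


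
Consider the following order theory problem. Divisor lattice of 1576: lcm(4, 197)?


Join=lcm.
gcd(4,197)=1
lcm=788


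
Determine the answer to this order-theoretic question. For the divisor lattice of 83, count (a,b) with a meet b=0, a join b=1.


Complement pair (a,b): a meet b = bottom, a join b = top.
Here: gcd(a,b)=1 and lcm(a,b)=83, i.e. a*b=83 with a,b coprime.
Pairs found: (1,83), (83,1)
Total ordered pairs: 2


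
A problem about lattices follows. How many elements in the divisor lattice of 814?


Divisors of 814: [1, 2, 11, 22, 37, 74, 407, 814]
Count: 8


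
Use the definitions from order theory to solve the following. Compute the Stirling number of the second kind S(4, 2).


S(n,k) = k*S(n-1,k) + S(n-1,k-1).
S(3,2) = 3, S(3,1) = 1
S(4,2) = 2*3 + 1 = 6 + 1
S(4,2) = 7


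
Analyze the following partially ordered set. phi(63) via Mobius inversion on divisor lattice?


phi(n) = n * prod_{p|n} (1 - 1/p).
Prime divisors of 63: [3, 7]
phi(63) = 63 * (1 - 1/3) * (1 - 1/7)
phi(63) = 36


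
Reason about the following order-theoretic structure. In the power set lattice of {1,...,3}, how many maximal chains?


A maximal chain goes from the minimum element to a maximal element via cover relations.
Counting all min-to-max paths in the cover graph.
Total maximal chains: 6


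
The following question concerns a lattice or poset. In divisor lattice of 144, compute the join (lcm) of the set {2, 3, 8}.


In a divisor lattice, join = lcm (least common multiple).
Compute lcm iteratively: start with first element, then lcm(current, next).
Elements: [2, 3, 8]
lcm(2,3) = 6
lcm(6,8) = 24
Final lcm = 24


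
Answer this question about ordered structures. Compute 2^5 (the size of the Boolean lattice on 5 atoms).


Power set = 2^n.
2^5 = 32


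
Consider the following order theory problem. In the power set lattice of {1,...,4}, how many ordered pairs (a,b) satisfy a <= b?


The order relation is {(a,b) : a <= b}, reflexive so it includes (a,a).
Examples: ({},{}), ({},{1,2}), ({},{1,2,3}), ({},{1,2,3,4}), ({},{1,2,4}), ...
Total ordered pairs: 81


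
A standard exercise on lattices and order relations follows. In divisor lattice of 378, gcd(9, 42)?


Meet=gcd.
gcd(9,42)=3


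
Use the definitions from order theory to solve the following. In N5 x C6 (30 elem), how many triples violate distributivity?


Distributive law: a ^ (b v c) = (a ^ b) v (a ^ c).
Check all 30^3 = 27000 ordered triples (a,b,c).
  e.g. a=(b,0), b=(a,0), c=(c,0): lhs=(b,0) != rhs=(a,0)
  e.g. a=(b,0), b=(a,0), c=(c,1): lhs=(b,0) != rhs=(a,0)
Total violating triples: 432


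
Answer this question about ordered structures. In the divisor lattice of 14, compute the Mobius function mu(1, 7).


In a divisor lattice, mu(a,b) = mu(b/a) where mu is the classical Mobius function.
b/a = 7/1 = 7
Prime factorization of 7: primes [7]
7 is squarefree with 1 prime factor(s), so mu(7) = (-1)^1 = -1


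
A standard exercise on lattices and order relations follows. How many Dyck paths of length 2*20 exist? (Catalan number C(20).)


C(n) = C(2n, n) / (n+1).
C(40, 20) = 137846528820
C(20) = 137846528820 / 21 = 6564120420


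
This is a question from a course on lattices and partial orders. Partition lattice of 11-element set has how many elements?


B(n) = number of set partitions of an n-element set.
B(n) satisfies the recurrence: B(n+1) = sum_k C(n,k)*B(k).
B(11) = 678570


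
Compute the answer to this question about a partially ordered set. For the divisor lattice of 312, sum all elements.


sigma(n) = sum of divisors.
Divisors of 312: [1, 2, 3, 4, 6, 8, 12, 13, 24, 26, 39, 52, 78, 104, 156, 312]
Sum = 840


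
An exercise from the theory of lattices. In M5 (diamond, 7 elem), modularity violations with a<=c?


Modular law: if a <= c then a v (b ^ c) = (a v b) ^ c.
Check all triples (a,b,c) with a <= c among 7 elements.
This lattice is modular (diamonds M_m and their chain-products are modular).
Total violating triples: 0


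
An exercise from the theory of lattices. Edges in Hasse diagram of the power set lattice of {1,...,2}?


A cover relation a -< b holds when a < b with no c strictly between.
Cover relations:
  {} -< {1}
  {} -< {2}
  {1} -< {1,2}
  {2} -< {1,2}
Total: 4


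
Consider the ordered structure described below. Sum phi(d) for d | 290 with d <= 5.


Divisors of 290 up to 5: [1, 2, 5]
phi values: [1, 1, 4]
Sum = 6


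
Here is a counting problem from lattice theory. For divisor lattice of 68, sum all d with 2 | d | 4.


Interval [2,4] in divisors of 68: [2, 4]
Sum = 6


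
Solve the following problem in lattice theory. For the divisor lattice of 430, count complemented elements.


An element a is complemented if some b has a meet b = bottom, a join b = top.
a is complemented iff gcd(a, n/a)=1, i.e. a is a unitary divisor of 430.
Complemented elements: 1, 2, 5, 10, 43, 86, ... (2 more)
Count: 8


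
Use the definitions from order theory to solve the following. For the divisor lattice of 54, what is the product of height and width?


Height = length of longest chain minus 1; width = size of largest antichain.
A maximum chain: 1 | 3 | 9 | 27 | 54  (height 4).
A maximum antichain: {2, 3}  (width 2).
Product = 4 * 2 = 8


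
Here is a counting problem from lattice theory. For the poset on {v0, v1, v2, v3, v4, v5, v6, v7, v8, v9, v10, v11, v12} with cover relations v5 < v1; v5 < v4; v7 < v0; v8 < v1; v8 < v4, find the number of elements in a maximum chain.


A chain is a totally ordered subset; we count the number of elements in a maximum chain.
Compute, for each element x, the size of the longest chain ending at x:
  v2: 1
  v3: 1
  v5: 1
  v6: 1
  v7: 1
  v8: 1
  ...
A maximum chain: v7 < v0
Number of elements in the longest chain: 2


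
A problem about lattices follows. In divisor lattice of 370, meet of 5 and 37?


In a divisor lattice, meet = gcd (greatest common divisor).
By Euclidean algorithm or factoring: gcd(5,37) = 1


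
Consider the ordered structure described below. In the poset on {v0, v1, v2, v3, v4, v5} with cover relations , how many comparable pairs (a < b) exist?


A comparable pair {a,b} has a < b or b < a in the order.
Count unordered pairs where one element is strictly below the other.
Total comparable pairs: 0


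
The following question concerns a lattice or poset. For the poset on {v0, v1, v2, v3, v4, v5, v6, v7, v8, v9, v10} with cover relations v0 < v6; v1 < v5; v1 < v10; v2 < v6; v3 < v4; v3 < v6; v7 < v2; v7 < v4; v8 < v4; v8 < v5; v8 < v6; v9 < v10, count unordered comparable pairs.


A comparable pair {a,b} has a < b or b < a in the order.
Count unordered pairs where one element is strictly below the other.
Examples: {v0,v6}, {v1,v5}, {v1,v10}, {v2,v6}, ...
Total comparable pairs: 13


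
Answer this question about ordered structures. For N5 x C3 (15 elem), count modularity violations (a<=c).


Modular law: if a <= c then a v (b ^ c) = (a v b) ^ c.
Check all triples (a,b,c) with a <= c among 15 elements.
  e.g. a=(a,0), b=(c,0), c=(b,0): lhs=(a,0) != rhs=(b,0)
  e.g. a=(a,0), b=(c,1), c=(b,0): lhs=(a,0) != rhs=(b,0)
Total violating triples: 18


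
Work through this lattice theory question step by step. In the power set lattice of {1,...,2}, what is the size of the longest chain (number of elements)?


A chain is a totally ordered subset; we count the number of elements in a maximum chain.
Compute, for each element x, the size of the longest chain ending at x:
  {}: 1
  {1}: 2
  {2}: 2
  {1,2}: 3
A maximum chain: {} < {1} < {1,2}
Number of elements in the longest chain: 3


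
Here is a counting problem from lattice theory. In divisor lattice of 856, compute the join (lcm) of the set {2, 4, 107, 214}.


In a divisor lattice, join = lcm (least common multiple).
Compute lcm iteratively: start with first element, then lcm(current, next).
Elements: [2, 4, 107, 214]
lcm(2,4) = 4
lcm(4,107) = 428
lcm(428,214) = 428
Final lcm = 428


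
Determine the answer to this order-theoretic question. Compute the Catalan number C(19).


C(n) = C(2n, n) / (n+1).
C(38, 19) = 35345263800
C(19) = 35345263800 / 20 = 1767263190


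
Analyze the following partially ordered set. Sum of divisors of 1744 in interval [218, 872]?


Interval [218,872] in divisors of 1744: [218, 436, 872]
Sum = 1526


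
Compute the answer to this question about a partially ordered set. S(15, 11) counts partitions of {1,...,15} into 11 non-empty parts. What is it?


S(n,k) = k*S(n-1,k) + S(n-1,k-1).
S(14,11) = 66066, S(14,10) = 752752
S(15,11) = 11*66066 + 752752 = 726726 + 752752
S(15,11) = 1479478


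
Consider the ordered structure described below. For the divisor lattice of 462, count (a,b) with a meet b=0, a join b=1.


Complement pair (a,b): a meet b = bottom, a join b = top.
Here: gcd(a,b)=1 and lcm(a,b)=462, i.e. a*b=462 with a,b coprime.
Pairs found: (1,462), (2,231), (3,154), (6,77), ... (12 more)
Total ordered pairs: 16


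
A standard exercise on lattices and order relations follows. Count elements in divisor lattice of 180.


Divisors of 180: [1, 2, 3, 4, 5, 6, 9, 10, 12, 15, 18, 20, 30, 36, 45, 60, 90, 180]
Count: 18


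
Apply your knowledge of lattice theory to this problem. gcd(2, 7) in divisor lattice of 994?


Meet=gcd.
gcd(2,7)=1


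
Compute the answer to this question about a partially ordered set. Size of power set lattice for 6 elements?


Power set = 2^n.
2^6 = 64


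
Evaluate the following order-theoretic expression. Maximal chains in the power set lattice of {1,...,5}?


A maximal chain goes from the minimum element to a maximal element via cover relations.
Counting all min-to-max paths in the cover graph.
Total maximal chains: 120


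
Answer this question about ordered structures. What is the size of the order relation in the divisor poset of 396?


The order relation is {(a,b) : a <= b}, reflexive so it includes (a,a).
Examples: (1,1), (1,11), (1,12), (1,132), (1,18), ...
Total ordered pairs: 108


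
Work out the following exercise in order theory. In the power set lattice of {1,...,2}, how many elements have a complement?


An element a is complemented if some b has a meet b = bottom, a join b = top.
every subset A has complement S\A, so all elements are complemented.
Complemented elements: {}, {1}, {2}, {1,2}
Count: 4


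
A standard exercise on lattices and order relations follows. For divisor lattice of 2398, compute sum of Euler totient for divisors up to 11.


Divisors of 2398 up to 11: [1, 2, 11]
phi values: [1, 1, 10]
Sum = 12


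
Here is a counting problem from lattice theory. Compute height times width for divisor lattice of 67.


Height = length of longest chain minus 1; width = size of largest antichain.
A maximum chain: 1 | 67  (height 1).
A maximum antichain: {1}  (width 1).
Product = 1 * 1 = 1


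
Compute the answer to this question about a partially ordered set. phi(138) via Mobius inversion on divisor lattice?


phi(n) = n * prod_{p|n} (1 - 1/p).
Prime divisors of 138: [2, 3, 23]
phi(138) = 138 * (1 - 1/2) * (1 - 1/3) * (1 - 1/23)
phi(138) = 44


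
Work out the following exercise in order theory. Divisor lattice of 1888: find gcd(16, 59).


In a divisor lattice, meet = gcd (greatest common divisor).
By Euclidean algorithm or factoring: gcd(16,59) = 1


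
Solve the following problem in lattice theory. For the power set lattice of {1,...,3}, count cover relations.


A cover relation a -< b holds when a < b with no c strictly between.
Cover relations:
  {} -< {1}
  {} -< {2}
  {} -< {3}
  {1} -< {1,2}
  {1} -< {1,3}
  {2} -< {1,2}
  {2} -< {2,3}
  {3} -< {1,3}
  ...4 more
Total: 12


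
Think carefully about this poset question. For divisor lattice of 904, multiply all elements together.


Divisors of 904: [1, 2, 4, 8, 113, 226, 452, 904]
Product = n^(d(n)/2) = 904^(8/2)
Product = 667841990656


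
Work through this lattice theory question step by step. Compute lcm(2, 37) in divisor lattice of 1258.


In a divisor lattice, join = lcm (least common multiple).
gcd(2,37) = 1
lcm(2,37) = 2*37/gcd = 74/1 = 74


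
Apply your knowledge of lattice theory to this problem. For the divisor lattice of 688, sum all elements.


sigma(n) = sum of divisors.
Divisors of 688: [1, 2, 4, 8, 16, 43, 86, 172, 344, 688]
Sum = 1364


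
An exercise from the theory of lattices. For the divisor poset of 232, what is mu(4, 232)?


In a divisor lattice, mu(a,b) = mu(b/a) where mu is the classical Mobius function.
b/a = 232/4 = 58
Prime factorization of 58: primes [2, 29]
58 is squarefree with 2 prime factor(s), so mu(58) = (-1)^2 = 1


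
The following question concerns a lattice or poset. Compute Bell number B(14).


B(n) = number of set partitions of an n-element set.
B(n) satisfies the recurrence: B(n+1) = sum_k C(n,k)*B(k).
B(14) = 190899322


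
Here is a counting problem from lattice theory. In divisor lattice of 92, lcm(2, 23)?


Join=lcm.
gcd(2,23)=1
lcm=46


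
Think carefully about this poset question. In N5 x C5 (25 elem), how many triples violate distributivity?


Distributive law: a ^ (b v c) = (a ^ b) v (a ^ c).
Check all 25^3 = 15625 ordered triples (a,b,c).
  e.g. a=(b,0), b=(a,0), c=(c,0): lhs=(b,0) != rhs=(a,0)
  e.g. a=(b,0), b=(a,0), c=(c,1): lhs=(b,0) != rhs=(a,0)
Total violating triples: 250


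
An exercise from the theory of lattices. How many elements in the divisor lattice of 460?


Divisors of 460: [1, 2, 4, 5, 10, 20, 23, 46, 92, 115, 230, 460]
Count: 12


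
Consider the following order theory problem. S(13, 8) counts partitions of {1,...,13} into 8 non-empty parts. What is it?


S(n,k) = k*S(n-1,k) + S(n-1,k-1).
S(12,8) = 159027, S(12,7) = 627396
S(13,8) = 8*159027 + 627396 = 1272216 + 627396
S(13,8) = 1899612


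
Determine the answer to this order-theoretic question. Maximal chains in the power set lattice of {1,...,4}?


A maximal chain goes from the minimum element to a maximal element via cover relations.
Counting all min-to-max paths in the cover graph.
Total maximal chains: 24


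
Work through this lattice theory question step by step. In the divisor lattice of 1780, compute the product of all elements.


Divisors of 1780: [1, 2, 4, 5, 10, 20, 89, 178, 356, 445, 890, 1780]
Product = n^(d(n)/2) = 1780^(12/2)
Product = 31806802621504000000


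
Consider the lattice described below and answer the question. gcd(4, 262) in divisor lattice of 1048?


Meet=gcd.
gcd(4,262)=2


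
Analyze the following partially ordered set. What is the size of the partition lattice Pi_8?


B(n) = number of set partitions of an n-element set.
B(n) satisfies the recurrence: B(n+1) = sum_k C(n,k)*B(k).
B(8) = 4140


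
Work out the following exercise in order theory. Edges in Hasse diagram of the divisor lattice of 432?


A cover relation a -< b holds when a < b with no c strictly between.
Cover relations:
  1 -< 2
  1 -< 3
  2 -< 4
  2 -< 6
  3 -< 6
  3 -< 9
  4 -< 8
  4 -< 12
  ...23 more
Total: 31


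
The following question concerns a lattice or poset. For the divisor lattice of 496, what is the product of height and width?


Height = length of longest chain minus 1; width = size of largest antichain.
A maximum chain: 1 | 31 | 62 | 124 | 248 | 496  (height 5).
A maximum antichain: {2, 31}  (width 2).
Product = 5 * 2 = 10


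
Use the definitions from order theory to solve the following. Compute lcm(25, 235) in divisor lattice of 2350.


In a divisor lattice, join = lcm (least common multiple).
gcd(25,235) = 5
lcm(25,235) = 25*235/gcd = 5875/5 = 1175


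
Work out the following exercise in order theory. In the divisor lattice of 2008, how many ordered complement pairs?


Complement pair (a,b): a meet b = bottom, a join b = top.
Here: gcd(a,b)=1 and lcm(a,b)=2008, i.e. a*b=2008 with a,b coprime.
Pairs found: (1,2008), (8,251), (251,8), (2008,1)
Total ordered pairs: 4


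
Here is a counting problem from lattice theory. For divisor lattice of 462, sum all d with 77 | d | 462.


Interval [77,462] in divisors of 462: [77, 154, 231, 462]
Sum = 924


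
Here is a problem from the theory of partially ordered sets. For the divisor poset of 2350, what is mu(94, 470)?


In a divisor lattice, mu(a,b) = mu(b/a) where mu is the classical Mobius function.
b/a = 470/94 = 5
Prime factorization of 5: primes [5]
5 is squarefree with 1 prime factor(s), so mu(5) = (-1)^1 = -1


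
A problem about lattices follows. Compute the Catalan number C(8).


C(n) = C(2n, n) / (n+1).
C(16, 8) = 12870
C(8) = 12870 / 9 = 1430


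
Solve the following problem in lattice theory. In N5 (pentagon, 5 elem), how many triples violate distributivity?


Distributive law: a ^ (b v c) = (a ^ b) v (a ^ c).
Check all 5^3 = 125 ordered triples (a,b,c).
  e.g. a=b, b=a, c=c: lhs=b != rhs=a
  e.g. a=b, b=c, c=a: lhs=b != rhs=a
Total violating triples: 2


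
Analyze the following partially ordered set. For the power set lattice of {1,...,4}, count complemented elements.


An element a is complemented if some b has a meet b = bottom, a join b = top.
every subset A has complement S\A, so all elements are complemented.
Complemented elements: {}, {1}, {2}, {3}, {4}, {1,2}, ... (10 more)
Count: 16


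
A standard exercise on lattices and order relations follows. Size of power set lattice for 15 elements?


Power set = 2^n.
2^15 = 32768


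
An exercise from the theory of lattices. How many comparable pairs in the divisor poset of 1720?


A comparable pair {a,b} has a < b or b < a in the order.
Count unordered pairs where one element is strictly below the other.
Examples: {1,2}, {1,4}, {1,5}, {1,8}, ...
Total comparable pairs: 74


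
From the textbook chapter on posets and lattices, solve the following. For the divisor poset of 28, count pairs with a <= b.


The order relation is {(a,b) : a <= b}, reflexive so it includes (a,a).
Examples: (1,1), (1,14), (1,2), (1,28), (1,4), ...
Total ordered pairs: 18


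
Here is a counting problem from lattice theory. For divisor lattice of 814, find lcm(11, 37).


In a divisor lattice, join = lcm (least common multiple).
Compute lcm iteratively: start with first element, then lcm(current, next).
Elements: [11, 37]
lcm(11,37) = 407
Final lcm = 407


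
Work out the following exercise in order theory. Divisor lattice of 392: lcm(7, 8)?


Join=lcm.
gcd(7,8)=1
lcm=56


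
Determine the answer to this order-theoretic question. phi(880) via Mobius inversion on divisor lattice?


phi(n) = n * prod_{p|n} (1 - 1/p).
Prime divisors of 880: [2, 5, 11]
phi(880) = 880 * (1 - 1/2) * (1 - 1/5) * (1 - 1/11)
phi(880) = 320


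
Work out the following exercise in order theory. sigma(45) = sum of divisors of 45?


sigma(n) = sum of divisors.
Divisors of 45: [1, 3, 5, 9, 15, 45]
Sum = 78


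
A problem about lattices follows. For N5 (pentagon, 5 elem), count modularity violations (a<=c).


Modular law: if a <= c then a v (b ^ c) = (a v b) ^ c.
Check all triples (a,b,c) with a <= c among 5 elements.
  e.g. a=a, b=c, c=b: lhs=a != rhs=b
Total violating triples: 1


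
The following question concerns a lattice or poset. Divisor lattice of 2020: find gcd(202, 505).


In a divisor lattice, meet = gcd (greatest common divisor).
By Euclidean algorithm or factoring: gcd(202,505) = 101


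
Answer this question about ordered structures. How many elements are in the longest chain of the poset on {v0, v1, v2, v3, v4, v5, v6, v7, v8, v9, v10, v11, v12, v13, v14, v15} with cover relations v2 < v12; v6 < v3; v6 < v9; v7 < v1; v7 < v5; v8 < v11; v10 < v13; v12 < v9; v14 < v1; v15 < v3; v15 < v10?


A chain is a totally ordered subset; we count the number of elements in a maximum chain.
Compute, for each element x, the size of the longest chain ending at x:
  v0: 1
  v2: 1
  v4: 1
  v6: 1
  v7: 1
  v8: 1
  ...
A maximum chain: v2 < v12 < v9
Number of elements in the longest chain: 3


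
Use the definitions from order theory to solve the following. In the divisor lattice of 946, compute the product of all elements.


Divisors of 946: [1, 2, 11, 22, 43, 86, 473, 946]
Product = n^(d(n)/2) = 946^(8/2)
Product = 800874647056


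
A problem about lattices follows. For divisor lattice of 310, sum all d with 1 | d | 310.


Interval [1,310] in divisors of 310: [1, 2, 5, 10, 31, 62, 155, 310]
Sum = 576


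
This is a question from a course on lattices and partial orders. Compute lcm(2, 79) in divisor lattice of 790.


In a divisor lattice, join = lcm (least common multiple).
gcd(2,79) = 1
lcm(2,79) = 2*79/gcd = 158/1 = 158


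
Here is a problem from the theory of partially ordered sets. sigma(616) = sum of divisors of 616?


sigma(n) = sum of divisors.
Divisors of 616: [1, 2, 4, 7, 8, 11, 14, 22, 28, 44, 56, 77, 88, 154, 308, 616]
Sum = 1440


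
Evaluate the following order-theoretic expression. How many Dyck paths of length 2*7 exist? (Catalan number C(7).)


C(n) = C(2n, n) / (n+1).
C(14, 7) = 3432
C(7) = 3432 / 8 = 429


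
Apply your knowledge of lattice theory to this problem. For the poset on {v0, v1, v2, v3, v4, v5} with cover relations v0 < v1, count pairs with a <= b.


The order relation is {(a,b) : a <= b}, reflexive so it includes (a,a).
Examples: (v0,v0), (v0,v1), (v1,v1), (v2,v2), (v3,v3), ...
Total ordered pairs: 7


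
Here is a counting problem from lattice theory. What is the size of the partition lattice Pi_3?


B(n) = number of set partitions of an n-element set.
B(n) satisfies the recurrence: B(n+1) = sum_k C(n,k)*B(k).
B(3) = 5
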